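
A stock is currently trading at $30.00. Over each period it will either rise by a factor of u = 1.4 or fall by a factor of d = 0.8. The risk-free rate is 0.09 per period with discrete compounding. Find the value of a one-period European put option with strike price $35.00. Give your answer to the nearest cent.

$5.21

Risk-neutral probability p = (1 + 0.09 − 0.8)/(1.4 − 0.8) = 0.2900/0.6000 = 0.4833
Terminal stock prices: S_u = 42, S_d = 24
Terminal payoffs (K − S): max(-7, 0) = 0, max(11, 0) = 11
Node 0 (S = 30): V_0 = 1/1.09·[0.4833·0.0000 + 0.5167·11.0000] = 5.2141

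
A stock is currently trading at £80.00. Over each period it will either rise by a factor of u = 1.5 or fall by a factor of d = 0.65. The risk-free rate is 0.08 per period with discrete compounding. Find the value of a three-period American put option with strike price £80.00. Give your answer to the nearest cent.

£15.68

Risk-neutral probability p = (1 + 0.08 − 0.65)/(1.5 − 0.65) = 0.4300/0.8500 = 0.5059
Terminal stock prices: S_uuu = 270, S_uud = 117, S_udd = 50.7, S_ddd = 21.97
Terminal payoffs (K − S): max(-190, 0) = 0, max(-37, 0) = 0, max(29.3, 0) = 29.3, max(58.03, 0) = 58.03
Node uu (S = 180): continuation = 1/1.08·[0.5059·0.0000 + 0.4941·0.0000] = 0.0000; exercise value = 0.0000 ≤ continuation, so V_uu = 0.0000
Node ud (S = 78): continuation = 1/1.08·[0.5059·0.0000 + 0.4941·29.3000] = 13.4052; exercise value = 2.0000 ≤ continuation, so V_ud = 13.4052
Node dd (S = 33.8): continuation = 1/1.08·[0.5059·29.3000 + 0.4941·58.0300] = 40.2741; exercise value = 46.2000 > continuation, so V_dd = 46.2000 (exercise)
Node u (S = 120): continuation = 1/1.08·[0.5059·0.0000 + 0.4941·13.4052] = 6.1331; exercise value = 0.0000 ≤ continuation, so V_u = 6.1331
Node d (S = 52): continuation = 1/1.08·[0.5059·13.4052 + 0.4941·46.2000] = 27.4164; exercise value = 28.0000 > continuation, so V_d = 28.0000 (exercise)
Node 0 (S = 80): continuation = 1/1.08·[0.5059·6.1331 + 0.4941·28.0000] = 15.6833; exercise value = 0.0000 ≤ continuation, so V_0 = 15.6833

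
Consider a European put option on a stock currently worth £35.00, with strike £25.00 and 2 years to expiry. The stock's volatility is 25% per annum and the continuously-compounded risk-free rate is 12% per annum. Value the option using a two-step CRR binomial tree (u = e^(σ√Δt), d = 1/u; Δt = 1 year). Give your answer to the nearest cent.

£0.28

CRR parameters: u = e^(σ√Δt) = e^(0.25·√1) = 1.2840, d = 1/u = 0.7788
Per-period rate: rΔt = 0.12·1 = 0.12, so R = e^0.12 = 1.1275
Risk-neutral probability p = (e^0.12 − 0.7788)/(1.2840 − 0.7788) = 0.3487/0.5052 = 0.6902
Terminal stock prices: S_uu = 57.71, S_ud = 35, S_dd = 21.23
Terminal payoffs (K − S): max(-32.71, 0) = 0, max(-10, 0) = 0, max(3.771, 0) = 3.771
Node u (S = 44.94): V_u = e^(−0.12)·[0.6902·0.0000 + 0.3098·0.0000] = 0.0000
Node d (S = 27.26): V_d = e^(−0.12)·[0.6902·0.0000 + 0.3098·3.7714] = 1.0363
Node 0 (S = 35): V_0 = e^(−0.12)·[0.6902·0.0000 + 0.3098·1.0363] = 0.2848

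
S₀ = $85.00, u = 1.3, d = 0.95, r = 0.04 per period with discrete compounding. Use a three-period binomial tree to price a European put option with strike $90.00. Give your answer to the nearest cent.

Risk-neutral probability p = (1 + 0.04 − 0.95)/(1.3 − 0.95) = 0.0900/0.3500 = 0.2571
Terminal stock prices: S_uuu = 186.7, S_uud = 136.5, S_udd = 99.73, S_ddd = 72.88
Terminal payoffs (K − S): max(-96.75, 0) = 0, max(-46.47, 0) = 0, max(-9.726, 0) = 0, max(17.12, 0) = 17.12
Node uu (S = 143.7): V_uu = 1/1.04·[0.2571·0.0000 + 0.7429·0.0000] = 0.0000
Node ud (S = 105): V_ud = 1/1.04·[0.2571·0.0000 + 0.7429·0.0000] = 0.0000
Node dd (S = 76.71): V_dd = 1/1.04·[0.2571·0.0000 + 0.7429·17.1231] = 12.2308
Node u (S = 110.5): V_u = 1/1.04·[0.2571·0.0000 + 0.7429·0.0000] = 0.0000
Node d (S = 80.75): V_d = 1/1.04·[0.2571·0.0000 + 0.7429·12.2308] = 8.7363
Node 0 (S = 85): V_0 = 1/1.04·[0.2571·0.0000 + 0.7429·8.7363] = 6.2402

$6.24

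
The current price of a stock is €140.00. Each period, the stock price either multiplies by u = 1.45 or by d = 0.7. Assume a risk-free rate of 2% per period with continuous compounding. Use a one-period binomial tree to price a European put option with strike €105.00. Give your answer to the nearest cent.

€3.93

Risk-neutral probability p = (e^0.02 − 0.7)/(1.45 − 0.7) = 0.3202/0.7500 = 0.4269
Terminal stock prices: S_u = 203, S_d = 98
Terminal payoffs (K − S): max(-98, 0) = 0, max(7, 0) = 7
Node 0 (S = 140): V_0 = e^(−0.02)·[0.4269·0.0000 + 0.5731·7.0000] = 3.9320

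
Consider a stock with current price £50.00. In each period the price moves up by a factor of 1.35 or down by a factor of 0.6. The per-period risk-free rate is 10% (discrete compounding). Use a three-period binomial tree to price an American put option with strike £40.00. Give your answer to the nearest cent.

Risk-neutral probability p = (1 + 0.1 − 0.6)/(1.35 − 0.6) = 0.5000/0.7500 = 0.6667
Terminal stock prices: S_uuu = 123, S_uud = 54.68, S_udd = 24.3, S_ddd = 10.8
Terminal payoffs (K − S): max(-83.02, 0) = 0, max(-14.68, 0) = 0, max(15.7, 0) = 15.7, max(29.2, 0) = 29.2
Node uu (S = 91.13): continuation = 1/1.1·[0.6667·0.0000 + 0.3333·0.0000] = 0.0000; exercise value = 0.0000 ≤ continuation, so V_uu = 0.0000
Node ud (S = 40.5): continuation = 1/1.1·[0.6667·0.0000 + 0.3333·15.7000] = 4.7576; exercise value = 0.0000 ≤ continuation, so V_ud = 4.7576
Node dd (S = 18): continuation = 1/1.1·[0.6667·15.7000 + 0.3333·29.2000] = 18.3636; exercise value = 22.0000 > continuation, so V_dd = 22.0000 (exercise)
Node u (S = 67.5): continuation = 1/1.1·[0.6667·0.0000 + 0.3333·4.7576] = 1.4417; exercise value = 0.0000 ≤ continuation, so V_u = 1.4417
Node d (S = 30): continuation = 1/1.1·[0.6667·4.7576 + 0.3333·22.0000] = 9.5500; exercise value = 10.0000 > continuation, so V_d = 10.0000 (exercise)
Node 0 (S = 50): continuation = 1/1.1·[0.6667·1.4417 + 0.3333·10.0000] = 3.9041; exercise value = 0.0000 ≤ continuation, so V_0 = 3.9041

£3.90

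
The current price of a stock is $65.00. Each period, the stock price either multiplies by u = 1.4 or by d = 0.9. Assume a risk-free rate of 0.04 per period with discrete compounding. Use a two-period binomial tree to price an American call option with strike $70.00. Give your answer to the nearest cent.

Risk-neutral probability p = (1 + 0.04 − 0.9)/(1.4 − 0.9) = 0.1400/0.5000 = 0.2800
Terminal stock prices: S_uu = 127.4, S_ud = 81.9, S_dd = 52.65
Terminal payoffs (S − K): max(57.4, 0) = 57.4, max(11.9, 0) = 11.9, max(-17.35, 0) = 0
Node u (S = 91): continuation = 1/1.04·[0.2800·57.4000 + 0.7200·11.9000] = 23.6923; exercise value = 21.0000 ≤ continuation, so V_u = 23.6923
Node d (S = 58.5): continuation = 1/1.04·[0.2800·11.9000 + 0.7200·0.0000] = 3.2038; exercise value = 0.0000 ≤ continuation, so V_d = 3.2038
Node 0 (S = 65): continuation = 1/1.04·[0.2800·23.6923 + 0.7200·3.2038] = 8.5967; exercise value = 0.0000 ≤ continuation, so V_0 = 8.5967

$8.60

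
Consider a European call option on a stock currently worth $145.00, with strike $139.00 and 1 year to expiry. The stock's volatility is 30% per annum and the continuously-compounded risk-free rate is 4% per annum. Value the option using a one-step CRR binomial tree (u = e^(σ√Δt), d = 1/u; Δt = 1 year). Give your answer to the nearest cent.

$26.85

CRR parameters: u = e^(σ√Δt) = e^(0.3·√1) = 1.3499, d = 1/u = 0.7408
Per-period rate: rΔt = 0.04·1 = 0.04, so R = e^0.04 = 1.0408
Risk-neutral probability p = (e^0.04 − 0.7408)/(1.3499 − 0.7408) = 0.3000/0.6090 = 0.4926
Terminal stock prices: S_u = 195.7, S_d = 107.4
Terminal payoffs (S − K): max(56.73, 0) = 56.73, max(-31.58, 0) = 0
Node 0 (S = 145): V_0 = e^(−0.04)·[0.4926·56.7295 + 0.5074·0.0000] = 26.8474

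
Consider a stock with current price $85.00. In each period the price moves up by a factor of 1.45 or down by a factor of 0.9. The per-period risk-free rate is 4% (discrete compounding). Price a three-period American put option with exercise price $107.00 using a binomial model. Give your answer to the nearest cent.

Risk-neutral probability p = (1 + 0.04 − 0.9)/(1.45 − 0.9) = 0.1400/0.5500 = 0.2545
Terminal stock prices: S_uuu = 259.1, S_uud = 160.8, S_udd = 99.83, S_ddd = 61.97
Terminal payoffs (K − S): max(-152.1, 0) = 0, max(-53.84, 0) = 0, max(7.167, 0) = 7.167, max(45.03, 0) = 45.03
Node uu (S = 178.7): continuation = 1/1.04·[0.2545·0.0000 + 0.7455·0.0000] = 0.0000; exercise value = 0.0000 ≤ continuation, so V_uu = 0.0000
Node ud (S = 110.9): continuation = 1/1.04·[0.2545·0.0000 + 0.7455·7.1675] = 5.1375; exercise value = 0.0000 ≤ continuation, so V_ud = 5.1375
Node dd (S = 68.85): continuation = 1/1.04·[0.2545·7.1675 + 0.7455·45.0350] = 34.0346; exercise value = 38.1500 > continuation, so V_dd = 38.1500 (exercise)
Node u (S = 123.2): continuation = 1/1.04·[0.2545·0.0000 + 0.7455·5.1375] = 3.6825; exercise value = 0.0000 ≤ continuation, so V_u = 3.6825
Node d (S = 76.5): continuation = 1/1.04·[0.2545·5.1375 + 0.7455·38.1500] = 28.6027; exercise value = 30.5000 > continuation, so V_d = 30.5000 (exercise)
Node 0 (S = 85): continuation = 1/1.04·[0.2545·3.6825 + 0.7455·30.5000] = 22.7632; exercise value = 22.0000 ≤ continuation, so V_0 = 22.7632

$22.76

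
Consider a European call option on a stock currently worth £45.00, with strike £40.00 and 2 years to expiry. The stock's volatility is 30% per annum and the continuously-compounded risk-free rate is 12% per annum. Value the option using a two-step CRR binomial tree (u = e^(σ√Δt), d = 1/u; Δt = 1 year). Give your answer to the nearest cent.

£15.14

CRR parameters: u = e^(σ√Δt) = e^(0.3·√1) = 1.3499, d = 1/u = 0.7408
Per-period rate: rΔt = 0.12·1 = 0.12, so R = e^0.12 = 1.1275
Risk-neutral probability p = (e^0.12 − 0.7408)/(1.3499 − 0.7408) = 0.3867/0.6090 = 0.6349
Terminal stock prices: S_uu = 82, S_ud = 45, S_dd = 24.7
Terminal payoffs (S − K): max(42, 0) = 42, max(5, 0) = 5, max(-15.3, 0) = 0
Node u (S = 60.74): V_u = e^(−0.12)·[0.6349·41.9953 + 0.3651·5.0000] = 25.2668
Node d (S = 33.34): V_d = e^(−0.12)·[0.6349·5.0000 + 0.3651·0.0000] = 2.8155
Node 0 (S = 45): V_0 = e^(−0.12)·[0.6349·25.2668 + 0.3651·2.8155] = 15.1396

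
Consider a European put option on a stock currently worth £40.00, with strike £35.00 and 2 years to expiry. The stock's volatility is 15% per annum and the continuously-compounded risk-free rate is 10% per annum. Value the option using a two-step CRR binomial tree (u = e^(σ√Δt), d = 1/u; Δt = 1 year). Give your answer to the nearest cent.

CRR parameters: u = e^(σ√Δt) = e^(0.15·√1) = 1.1618, d = 1/u = 0.8607
Per-period rate: rΔt = 0.1·1 = 0.1, so R = e^0.1 = 1.1052
Risk-neutral probability p = (e^0.1 − 0.8607)/(1.1618 − 0.8607) = 0.2445/0.3011 = 0.8118
Terminal stock prices: S_uu = 53.99, S_ud = 40, S_dd = 29.63
Terminal payoffs (K − S): max(-18.99, 0) = 0, max(-5, 0) = 0, max(5.367, 0) = 5.367
Node u (S = 46.47): V_u = e^(−0.1)·[0.8118·0.0000 + 0.1882·0.0000] = 0.0000
Node d (S = 34.43): V_d = e^(−0.1)·[0.8118·0.0000 + 0.1882·5.3673] = 0.9139
Node 0 (S = 40): V_0 = e^(−0.1)·[0.8118·0.0000 + 0.1882·0.9139] = 0.1556

£0.16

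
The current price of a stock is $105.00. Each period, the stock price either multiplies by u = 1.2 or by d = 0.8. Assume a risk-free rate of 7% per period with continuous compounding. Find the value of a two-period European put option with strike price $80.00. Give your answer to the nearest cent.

$1.13

Risk-neutral probability p = (e^0.07 − 0.8)/(1.2 − 0.8) = 0.2725/0.4000 = 0.6813
Terminal stock prices: S_uu = 151.2, S_ud = 100.8, S_dd = 67.2
Terminal payoffs (K − S): max(-71.2, 0) = 0, max(-20.8, 0) = 0, max(12.8, 0) = 12.8
Node u (S = 126): V_u = e^(−0.07)·[0.6813·0.0000 + 0.3187·0.0000] = 0.0000
Node d (S = 84): V_d = e^(−0.07)·[0.6813·0.0000 + 0.3187·12.8000] = 3.8039
Node 0 (S = 105): V_0 = e^(−0.07)·[0.6813·0.0000 + 0.3187·3.8039] = 1.1305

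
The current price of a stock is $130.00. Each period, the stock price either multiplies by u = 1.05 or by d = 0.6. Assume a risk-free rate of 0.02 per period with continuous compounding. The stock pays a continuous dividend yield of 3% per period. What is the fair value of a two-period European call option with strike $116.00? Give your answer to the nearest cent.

Per-period risk-free factor R = e^0.02 = 1.0202; dividend-adjusted growth = e^(0.02−0.03) = 0.9900.
Risk-neutral probability p = (0.9900 − 0.6)/(1.05 − 0.6) = 0.3900/0.4500 = 0.8668
Terminal stock prices: S_uu = 143.3, S_ud = 81.9, S_dd = 46.8
Terminal payoffs (S − K): max(27.33, 0) = 27.33, max(-34.1, 0) = 0, max(-69.2, 0) = 0
Node u (S = 136.5): V_u = e^(−0.02)·[0.8668·27.3250 + 0.1332·0.0000] = 23.2157
Node d (S = 78): V_d = e^(−0.02)·[0.8668·0.0000 + 0.1332·0.0000] = 0.0000
Node 0 (S = 130): V_0 = e^(−0.02)·[0.8668·23.2157 + 0.1332·0.0000] = 19.7244

$19.72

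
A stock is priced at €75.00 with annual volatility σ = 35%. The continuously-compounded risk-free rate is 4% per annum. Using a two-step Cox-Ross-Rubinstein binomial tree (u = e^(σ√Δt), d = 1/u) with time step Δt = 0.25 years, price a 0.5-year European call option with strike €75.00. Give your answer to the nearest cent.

CRR parameters: u = e^(σ√Δt) = e^(0.35·√0.25) = 1.1912, d = 1/u = 0.8395
Per-period rate: rΔt = 0.04·0.25 = 0.01, so R = e^0.01 = 1.0101
Risk-neutral probability p = (e^0.01 − 0.8395)/(1.1912 − 0.8395) = 0.1706/0.3518 = 0.4849
Terminal stock prices: S_uu = 106.4, S_ud = 75, S_dd = 52.85
Terminal payoffs (S − K): max(31.43, 0) = 31.43, max(0, 0) = 0, max(-22.15, 0) = 0
Node u (S = 89.34): V_u = e^(−0.01)·[0.4849·31.4301 + 0.5151·0.0000] = 15.0897
Node d (S = 62.96): V_d = e^(−0.01)·[0.4849·0.0000 + 0.5151·0.0000] = 0.0000
Node 0 (S = 75): V_0 = e^(−0.01)·[0.4849·15.0897 + 0.5151·0.0000] = 7.2447

€7.24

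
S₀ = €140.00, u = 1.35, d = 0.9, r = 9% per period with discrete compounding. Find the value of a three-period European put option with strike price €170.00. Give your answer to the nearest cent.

Risk-neutral probability p = (1 + 0.09 − 0.9)/(1.35 − 0.9) = 0.1900/0.4500 = 0.4222
Terminal stock prices: S_uuu = 344.5, S_uud = 229.6, S_udd = 153.1, S_ddd = 102.1
Terminal payoffs (K − S): max(-174.5, 0) = 0, max(-59.64, 0) = 0, max(16.91, 0) = 16.91, max(67.94, 0) = 67.94
Node uu (S = 255.2): V_uu = 1/1.09·[0.4222·0.0000 + 0.5778·0.0000] = 0.0000
Node ud (S = 170.1): V_ud = 1/1.09·[0.4222·0.0000 + 0.5778·16.9100] = 8.9635
Node dd (S = 113.4): V_dd = 1/1.09·[0.4222·16.9100 + 0.5778·67.9400] = 42.5633
Node u (S = 189): V_u = 1/1.09·[0.4222·0.0000 + 0.5778·8.9635] = 4.7513
Node d (S = 126): V_d = 1/1.09·[0.4222·8.9635 + 0.5778·42.5633] = 26.0337
Node 0 (S = 140): V_0 = 1/1.09·[0.4222·4.7513 + 0.5778·26.0337] = 15.6402

€15.64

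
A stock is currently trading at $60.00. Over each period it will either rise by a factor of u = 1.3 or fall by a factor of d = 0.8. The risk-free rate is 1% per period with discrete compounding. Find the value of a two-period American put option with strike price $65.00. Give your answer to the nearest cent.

Risk-neutral probability p = (1 + 0.01 − 0.8)/(1.3 − 0.8) = 0.2100/0.5000 = 0.4200
Terminal stock prices: S_uu = 101.4, S_ud = 62.4, S_dd = 38.4
Terminal payoffs (K − S): max(-36.4, 0) = 0, max(2.6, 0) = 2.6, max(26.6, 0) = 26.6
Node u (S = 78): continuation = 1/1.01·[0.4200·0.0000 + 0.5800·2.6000] = 1.4931; exercise value = 0.0000 ≤ continuation, so V_u = 1.4931
Node d (S = 48): continuation = 1/1.01·[0.4200·2.6000 + 0.5800·26.6000] = 16.3564; exercise value = 17.0000 > continuation, so V_d = 17.0000 (exercise)
Node 0 (S = 60): continuation = 1/1.01·[0.4200·1.4931 + 0.5800·17.0000] = 10.3833; exercise value = 5.0000 ≤ continuation, so V_0 = 10.3833

$10.38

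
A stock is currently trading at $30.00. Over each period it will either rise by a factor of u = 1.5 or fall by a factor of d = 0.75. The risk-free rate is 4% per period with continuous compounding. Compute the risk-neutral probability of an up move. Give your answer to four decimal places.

Risk-neutral probability p = (e^0.04 − 0.75)/(1.5 − 0.75) = 0.2908/0.7500 = 0.3877

p = 0.3877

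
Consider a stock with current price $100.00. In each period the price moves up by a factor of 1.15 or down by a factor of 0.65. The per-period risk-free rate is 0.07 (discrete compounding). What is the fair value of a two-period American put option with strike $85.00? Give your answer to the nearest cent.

Risk-neutral probability p = (1 + 0.07 − 0.65)/(1.15 − 0.65) = 0.4200/0.5000 = 0.8400
Terminal stock prices: S_uu = 132.2, S_ud = 74.75, S_dd = 42.25
Terminal payoffs (K − S): max(-47.25, 0) = 0, max(10.25, 0) = 10.25, max(42.75, 0) = 42.75
Node u (S = 115): continuation = 1/1.07·[0.8400·0.0000 + 0.1600·10.2500] = 1.5327; exercise value = 0.0000 ≤ continuation, so V_u = 1.5327
Node d (S = 65): continuation = 1/1.07·[0.8400·10.2500 + 0.1600·42.7500] = 14.4393; exercise value = 20.0000 > continuation, so V_d = 20.0000 (exercise)
Node 0 (S = 100): continuation = 1/1.07·[0.8400·1.5327 + 0.1600·20.0000] = 4.1939; exercise value = 0.0000 ≤ continuation, so V_0 = 4.1939

$4.19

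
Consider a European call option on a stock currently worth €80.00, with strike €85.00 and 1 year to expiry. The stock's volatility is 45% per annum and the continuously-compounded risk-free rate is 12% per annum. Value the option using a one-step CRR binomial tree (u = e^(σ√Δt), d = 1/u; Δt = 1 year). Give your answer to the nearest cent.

CRR parameters: u = e^(σ√Δt) = e^(0.45·√1) = 1.5683, d = 1/u = 0.6376
Per-period rate: rΔt = 0.12·1 = 0.12, so R = e^0.12 = 1.1275
Risk-neutral probability p = (e^0.12 − 0.6376)/(1.5683 − 0.6376) = 0.4899/0.9307 = 0.5264
Terminal stock prices: S_u = 125.5, S_d = 51.01
Terminal payoffs (S − K): max(40.46, 0) = 40.46, max(-33.99, 0) = 0
Node 0 (S = 80): V_0 = e^(−0.12)·[0.5264·40.4650 + 0.4736·0.0000] = 18.8904

€18.89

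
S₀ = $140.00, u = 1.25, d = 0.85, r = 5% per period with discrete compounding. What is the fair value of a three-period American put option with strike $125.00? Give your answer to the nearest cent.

Risk-neutral probability p = (1 + 0.05 − 0.85)/(1.25 − 0.85) = 0.2000/0.4000 = 0.5000
Terminal stock prices: S_uuu = 273.4, S_uud = 185.9, S_udd = 126.4, S_ddd = 85.98
Terminal payoffs (K − S): max(-148.4, 0) = 0, max(-60.94, 0) = 0, max(-1.437, 0) = 0, max(39.02, 0) = 39.02
Node uu (S = 218.8): continuation = 1/1.05·[0.5000·0.0000 + 0.5000·0.0000] = 0.0000; exercise value = 0.0000 ≤ continuation, so V_uu = 0.0000
Node ud (S = 148.8): continuation = 1/1.05·[0.5000·0.0000 + 0.5000·0.0000] = 0.0000; exercise value = 0.0000 ≤ continuation, so V_ud = 0.0000
Node dd (S = 101.1): continuation = 1/1.05·[0.5000·0.0000 + 0.5000·39.0225] = 18.5821; exercise value = 23.8500 > continuation, so V_dd = 23.8500 (exercise)
Node u (S = 175): continuation = 1/1.05·[0.5000·0.0000 + 0.5000·0.0000] = 0.0000; exercise value = 0.0000 ≤ continuation, so V_u = 0.0000
Node d (S = 119): continuation = 1/1.05·[0.5000·0.0000 + 0.5000·23.8500] = 11.3571; exercise value = 6.0000 ≤ continuation, so V_d = 11.3571
Node 0 (S = 140): continuation = 1/1.05·[0.5000·0.0000 + 0.5000·11.3571] = 5.4082; exercise value = 0.0000 ≤ continuation, so V_0 = 5.4082

$5.41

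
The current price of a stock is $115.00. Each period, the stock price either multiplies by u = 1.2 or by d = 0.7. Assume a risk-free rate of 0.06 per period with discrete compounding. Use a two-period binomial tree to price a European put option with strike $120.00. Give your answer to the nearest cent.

$12.84

Risk-neutral probability p = (1 + 0.06 − 0.7)/(1.2 − 0.7) = 0.3600/0.5000 = 0.7200
Terminal stock prices: S_uu = 165.6, S_ud = 96.6, S_dd = 56.35
Terminal payoffs (K − S): max(-45.6, 0) = 0, max(23.4, 0) = 23.4, max(63.65, 0) = 63.65
Node u (S = 138): V_u = 1/1.06·[0.7200·0.0000 + 0.2800·23.4000] = 6.1811
Node d (S = 80.5): V_d = 1/1.06·[0.7200·23.4000 + 0.2800·63.6500] = 32.7075
Node 0 (S = 115): V_0 = 1/1.06·[0.7200·6.1811 + 0.2800·32.7075] = 12.8382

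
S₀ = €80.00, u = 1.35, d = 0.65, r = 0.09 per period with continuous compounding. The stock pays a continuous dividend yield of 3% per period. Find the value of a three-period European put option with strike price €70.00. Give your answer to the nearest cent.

Per-period risk-free factor R = e^0.09 = 1.0942; dividend-adjusted growth = e^(0.09−0.03) = 1.0618.
Risk-neutral probability p = (1.0618 − 0.65)/(1.35 − 0.65) = 0.4118/0.7000 = 0.5883
Terminal stock prices: S_uuu = 196.8, S_uud = 94.77, S_udd = 45.63, S_ddd = 21.97
Terminal payoffs (K − S): max(-126.8, 0) = 0, max(-24.77, 0) = 0, max(24.37, 0) = 24.37, max(48.03, 0) = 48.03
Node uu (S = 145.8): V_uu = e^(−0.09)·[0.5883·0.0000 + 0.4117·0.0000] = 0.0000
Node ud (S = 70.2): V_ud = e^(−0.09)·[0.5883·0.0000 + 0.4117·24.3700] = 9.1687
Node dd (S = 33.8): V_dd = e^(−0.09)·[0.5883·24.3700 + 0.4117·48.0300] = 31.1741
Node u (S = 108): V_u = e^(−0.09)·[0.5883·0.0000 + 0.4117·9.1687] = 3.4496
Node d (S = 52): V_d = e^(−0.09)·[0.5883·9.1687 + 0.4117·31.1741] = 16.6587
Node 0 (S = 80): V_0 = e^(−0.09)·[0.5883·3.4496 + 0.4117·16.6587] = 8.1223

€8.12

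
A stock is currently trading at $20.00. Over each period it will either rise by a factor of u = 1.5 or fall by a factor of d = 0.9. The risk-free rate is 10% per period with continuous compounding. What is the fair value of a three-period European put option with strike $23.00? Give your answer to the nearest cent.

Risk-neutral probability p = (e^0.1 − 0.9)/(1.5 − 0.9) = 0.2052/0.6000 = 0.3420
Terminal stock prices: S_uuu = 67.5, S_uud = 40.5, S_udd = 24.3, S_ddd = 14.58
Terminal payoffs (K − S): max(-44.5, 0) = 0, max(-17.5, 0) = 0, max(-1.3, 0) = 0, max(8.42, 0) = 8.42
Node uu (S = 45): V_uu = e^(−0.1)·[0.3420·0.0000 + 0.6580·0.0000] = 0.0000
Node ud (S = 27): V_ud = e^(−0.1)·[0.3420·0.0000 + 0.6580·0.0000] = 0.0000
Node dd (S = 16.2): V_dd = e^(−0.1)·[0.3420·0.0000 + 0.6580·8.4200] = 5.0135
Node u (S = 30): V_u = e^(−0.1)·[0.3420·0.0000 + 0.6580·0.0000] = 0.0000
Node d (S = 18): V_d = e^(−0.1)·[0.3420·0.0000 + 0.6580·5.0135] = 2.9852
Node 0 (S = 20): V_0 = e^(−0.1)·[0.3420·0.0000 + 0.6580·2.9852] = 1.7775

$1.78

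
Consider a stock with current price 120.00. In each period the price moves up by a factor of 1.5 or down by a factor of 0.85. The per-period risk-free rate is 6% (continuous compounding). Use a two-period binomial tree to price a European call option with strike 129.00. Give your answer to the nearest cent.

22.64

Risk-neutral probability p = (e^0.06 − 0.85)/(1.5 − 0.85) = 0.2118/0.6500 = 0.3259
Terminal stock prices: S_uu = 270, S_ud = 153, S_dd = 86.7
Terminal payoffs (S − K): max(141, 0) = 141, max(24, 0) = 24, max(-42.3, 0) = 0
Node u (S = 180): V_u = e^(−0.06)·[0.3259·141.0000 + 0.6741·24.0000] = 58.5124
Node d (S = 102): V_d = e^(−0.06)·[0.3259·24.0000 + 0.6741·0.0000] = 7.3662
Node 0 (S = 120): V_0 = e^(−0.06)·[0.3259·58.5124 + 0.6741·7.3662] = 22.6352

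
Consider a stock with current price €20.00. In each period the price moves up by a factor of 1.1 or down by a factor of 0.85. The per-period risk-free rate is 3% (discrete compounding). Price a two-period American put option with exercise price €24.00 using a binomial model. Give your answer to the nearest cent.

Risk-neutral probability p = (1 + 0.03 − 0.85)/(1.1 − 0.85) = 0.1800/0.2500 = 0.7200
Terminal stock prices: S_uu = 24.2, S_ud = 18.7, S_dd = 14.45
Terminal payoffs (K − S): max(-0.2, 0) = 0, max(5.3, 0) = 5.3, max(9.55, 0) = 9.55
Node u (S = 22): continuation = 1/1.03·[0.7200·0.0000 + 0.2800·5.3000] = 1.4408; exercise value = 2.0000 > continuation, so V_u = 2.0000 (exercise)
Node d (S = 17): continuation = 1/1.03·[0.7200·5.3000 + 0.2800·9.5500] = 6.3010; exercise value = 7.0000 > continuation, so V_d = 7.0000 (exercise)
Node 0 (S = 20): continuation = 1/1.03·[0.7200·2.0000 + 0.2800·7.0000] = 3.3010; exercise value = 4.0000 > continuation, so V_0 = 4.0000 (exercise)

€4.00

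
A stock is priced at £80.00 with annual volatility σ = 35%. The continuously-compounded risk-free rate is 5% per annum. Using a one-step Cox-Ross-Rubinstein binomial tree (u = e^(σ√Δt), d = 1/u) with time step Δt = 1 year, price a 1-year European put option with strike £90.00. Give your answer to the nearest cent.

£16.47

CRR parameters: u = e^(σ√Δt) = e^(0.35·√1) = 1.4191, d = 1/u = 0.7047
Per-period rate: rΔt = 0.05·1 = 0.05, so R = e^0.05 = 1.0513
Risk-neutral probability p = (e^0.05 − 0.7047)/(1.4191 − 0.7047) = 0.3466/0.7144 = 0.4852
Terminal stock prices: S_u = 113.5, S_d = 56.38
Terminal payoffs (K − S): max(-23.53, 0) = 0, max(33.62, 0) = 33.62
Node 0 (S = 80): V_0 = e^(−0.05)·[0.4852·0.0000 + 0.5148·33.6250] = 16.4674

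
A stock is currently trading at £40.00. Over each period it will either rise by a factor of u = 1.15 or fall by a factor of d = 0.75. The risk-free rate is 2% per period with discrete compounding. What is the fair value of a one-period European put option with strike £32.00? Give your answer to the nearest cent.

Risk-neutral probability p = (1 + 0.02 − 0.75)/(1.15 − 0.75) = 0.2700/0.4000 = 0.6750
Terminal stock prices: S_u = 46, S_d = 30
Terminal payoffs (K − S): max(-14, 0) = 0, max(2, 0) = 2
Node 0 (S = 40): V_0 = 1/1.02·[0.6750·0.0000 + 0.3250·2.0000] = 0.6373

£0.64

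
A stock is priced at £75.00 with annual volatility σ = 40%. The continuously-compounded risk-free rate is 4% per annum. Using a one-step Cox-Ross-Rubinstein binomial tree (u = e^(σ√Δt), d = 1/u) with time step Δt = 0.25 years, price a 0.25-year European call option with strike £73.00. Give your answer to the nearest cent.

£8.75

CRR parameters: u = e^(σ√Δt) = e^(0.4·√0.25) = 1.2214, d = 1/u = 0.8187
Per-period rate: rΔt = 0.04·0.25 = 0.01, so R = e^0.01 = 1.0101
Risk-neutral probability p = (e^0.01 − 0.8187)/(1.2214 − 0.8187) = 0.1913/0.4027 = 0.4751
Terminal stock prices: S_u = 91.61, S_d = 61.4
Terminal payoffs (S − K): max(18.61, 0) = 18.61, max(-11.6, 0) = 0
Node 0 (S = 75): V_0 = e^(−0.01)·[0.4751·18.6052 + 0.5249·0.0000] = 8.7518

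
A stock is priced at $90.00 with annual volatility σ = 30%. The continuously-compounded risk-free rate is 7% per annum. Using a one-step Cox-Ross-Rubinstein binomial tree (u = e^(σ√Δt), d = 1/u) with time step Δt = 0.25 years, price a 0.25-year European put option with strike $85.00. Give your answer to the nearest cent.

$3.55

CRR parameters: u = e^(σ√Δt) = e^(0.3·√0.25) = 1.1618, d = 1/u = 0.8607
Per-period rate: rΔt = 0.07·0.25 = 0.0175, so R = e^0.0175 = 1.0177
Risk-neutral probability p = (e^0.0175 − 0.8607)/(1.1618 − 0.8607) = 0.1569/0.3011 = 0.5212
Terminal stock prices: S_u = 104.6, S_d = 77.46
Terminal payoffs (K − S): max(-19.57, 0) = 0, max(7.536, 0) = 7.536
Node 0 (S = 90): V_0 = e^(−0.0175)·[0.5212·0.0000 + 0.4788·7.5363] = 3.5458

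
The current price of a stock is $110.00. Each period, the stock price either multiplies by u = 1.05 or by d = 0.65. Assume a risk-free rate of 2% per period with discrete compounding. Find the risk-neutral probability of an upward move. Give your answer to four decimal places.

Risk-neutral probability p = (1 + 0.02 − 0.65)/(1.05 − 0.65) = 0.3700/0.4000 = 0.9250

p = 0.9250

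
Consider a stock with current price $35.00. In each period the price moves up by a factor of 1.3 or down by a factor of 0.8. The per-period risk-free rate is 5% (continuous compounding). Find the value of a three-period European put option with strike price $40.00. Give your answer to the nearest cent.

$5.83

Risk-neutral probability p = (e^0.05 − 0.8)/(1.3 − 0.8) = 0.2513/0.5000 = 0.5025
Terminal stock prices: S_uuu = 76.89, S_uud = 47.32, S_udd = 29.12, S_ddd = 17.92
Terminal payoffs (K − S): max(-36.89, 0) = 0, max(-7.32, 0) = 0, max(10.88, 0) = 10.88, max(22.08, 0) = 22.08
Node uu (S = 59.15): V_uu = e^(−0.05)·[0.5025·0.0000 + 0.4975·0.0000] = 0.0000
Node ud (S = 36.4): V_ud = e^(−0.05)·[0.5025·0.0000 + 0.4975·10.8800] = 5.1484
Node dd (S = 22.4): V_dd = e^(−0.05)·[0.5025·10.8800 + 0.4975·22.0800] = 15.6492
Node u (S = 45.5): V_u = e^(−0.05)·[0.5025·0.0000 + 0.4975·5.1484] = 2.4362
Node d (S = 28): V_d = e^(−0.05)·[0.5025·5.1484 + 0.4975·15.6492] = 9.8662
Node 0 (S = 35): V_0 = e^(−0.05)·[0.5025·2.4362 + 0.4975·9.8662] = 5.8332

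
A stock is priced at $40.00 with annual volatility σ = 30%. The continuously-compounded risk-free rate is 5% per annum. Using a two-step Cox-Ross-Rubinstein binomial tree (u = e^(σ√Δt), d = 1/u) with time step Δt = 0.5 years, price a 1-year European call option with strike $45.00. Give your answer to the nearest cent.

CRR parameters: u = e^(σ√Δt) = e^(0.3·√0.5) = 1.2363, d = 1/u = 0.8089
Per-period rate: rΔt = 0.05·0.5 = 0.025, so R = e^0.025 = 1.0253
Risk-neutral probability p = (e^0.025 − 0.8089)/(1.2363 − 0.8089) = 0.2165/0.4275 = 0.5064
Terminal stock prices: S_uu = 61.14, S_ud = 40, S_dd = 26.17
Terminal payoffs (S − K): max(16.14, 0) = 16.14, max(-5, 0) = 0, max(-18.83, 0) = 0
Node u (S = 49.45): V_u = e^(−0.025)·[0.5064·16.1386 + 0.4936·0.0000] = 7.9706
Node d (S = 32.35): V_d = e^(−0.025)·[0.5064·0.0000 + 0.4936·0.0000] = 0.0000
Node 0 (S = 40): V_0 = e^(−0.025)·[0.5064·7.9706 + 0.4936·0.0000] = 3.9366

$3.94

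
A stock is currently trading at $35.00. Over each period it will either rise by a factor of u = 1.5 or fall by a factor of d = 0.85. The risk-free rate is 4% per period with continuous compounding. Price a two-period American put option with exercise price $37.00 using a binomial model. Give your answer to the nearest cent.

$5.40

Risk-neutral probability p = (e^0.04 − 0.85)/(1.5 − 0.85) = 0.1908/0.6500 = 0.2936
Terminal stock prices: S_uu = 78.75, S_ud = 44.62, S_dd = 25.29
Terminal payoffs (K − S): max(-41.75, 0) = 0, max(-7.625, 0) = 0, max(11.71, 0) = 11.71
Node u (S = 52.5): continuation = e^(−0.04)·[0.2936·0.0000 + 0.7064·0.0000] = 0.0000; exercise value = 0.0000 ≤ continuation, so V_u = 0.0000
Node d (S = 29.75): continuation = e^(−0.04)·[0.2936·0.0000 + 0.7064·11.7125] = 7.9498; exercise value = 7.2500 ≤ continuation, so V_d = 7.9498
Node 0 (S = 35): continuation = e^(−0.04)·[0.2936·0.0000 + 0.7064·7.9498] = 5.3959; exercise value = 2.0000 ≤ continuation, so V_0 = 5.3959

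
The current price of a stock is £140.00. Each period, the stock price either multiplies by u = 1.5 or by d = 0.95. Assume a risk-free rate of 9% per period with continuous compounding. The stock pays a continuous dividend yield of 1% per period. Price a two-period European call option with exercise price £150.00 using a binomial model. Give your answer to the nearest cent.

£23.28

Per-period risk-free factor R = e^0.09 = 1.0942; dividend-adjusted growth = e^(0.09−0.01) = 1.0833.
Risk-neutral probability p = (1.0833 − 0.95)/(1.5 − 0.95) = 0.1333/0.5500 = 0.2423
Terminal stock prices: S_uu = 315, S_ud = 199.5, S_dd = 126.3
Terminal payoffs (S − K): max(165, 0) = 165, max(49.5, 0) = 49.5, max(-23.65, 0) = 0
Node u (S = 210): V_u = e^(−0.09)·[0.2423·165.0000 + 0.7577·49.5000] = 70.8208
Node d (S = 133): V_d = e^(−0.09)·[0.2423·49.5000 + 0.7577·0.0000] = 10.9634
Node 0 (S = 140): V_0 = e^(−0.09)·[0.2423·70.8208 + 0.7577·10.9634] = 23.2771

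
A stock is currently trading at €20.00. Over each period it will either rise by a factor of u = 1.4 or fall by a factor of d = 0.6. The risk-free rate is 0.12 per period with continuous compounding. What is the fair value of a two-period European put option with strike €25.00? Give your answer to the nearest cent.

€4.52

Risk-neutral probability p = (e^0.12 − 0.6)/(1.4 − 0.6) = 0.5275/0.8000 = 0.6594
Terminal stock prices: S_uu = 39.2, S_ud = 16.8, S_dd = 7.2
Terminal payoffs (K − S): max(-14.2, 0) = 0, max(8.2, 0) = 8.2, max(17.8, 0) = 17.8
Node u (S = 28): V_u = e^(−0.12)·[0.6594·0.0000 + 0.3406·8.2000] = 2.4773
Node d (S = 12): V_d = e^(−0.12)·[0.6594·8.2000 + 0.3406·17.8000] = 10.1730
Node 0 (S = 20): V_0 = e^(−0.12)·[0.6594·2.4773 + 0.3406·10.1730] = 4.5221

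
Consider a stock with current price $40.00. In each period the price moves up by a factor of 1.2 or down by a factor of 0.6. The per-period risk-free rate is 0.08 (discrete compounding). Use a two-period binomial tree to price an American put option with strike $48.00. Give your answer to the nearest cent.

$8.00

Risk-neutral probability p = (1 + 0.08 − 0.6)/(1.2 − 0.6) = 0.4800/0.6000 = 0.8000
Terminal stock prices: S_uu = 57.6, S_ud = 28.8, S_dd = 14.4
Terminal payoffs (K − S): max(-9.6, 0) = 0, max(19.2, 0) = 19.2, max(33.6, 0) = 33.6
Node u (S = 48): continuation = 1/1.08·[0.8000·0.0000 + 0.2000·19.2000] = 3.5556; exercise value = 0.0000 ≤ continuation, so V_u = 3.5556
Node d (S = 24): continuation = 1/1.08·[0.8000·19.2000 + 0.2000·33.6000] = 20.4444; exercise value = 24.0000 > continuation, so V_d = 24.0000 (exercise)
Node 0 (S = 40): continuation = 1/1.08·[0.8000·3.5556 + 0.2000·24.0000] = 7.0782; exercise value = 8.0000 > continuation, so V_0 = 8.0000 (exercise)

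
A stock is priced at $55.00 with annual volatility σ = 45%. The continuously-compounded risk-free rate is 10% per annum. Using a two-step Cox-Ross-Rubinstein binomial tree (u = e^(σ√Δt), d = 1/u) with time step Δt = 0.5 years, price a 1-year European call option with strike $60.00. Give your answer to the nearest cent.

CRR parameters: u = e^(σ√Δt) = e^(0.45·√0.5) = 1.3746, d = 1/u = 0.7275
Per-period rate: rΔt = 0.1·0.5 = 0.05, so R = e^0.05 = 1.0513
Risk-neutral probability p = (e^0.05 − 0.7275)/(1.3746 − 0.7275) = 0.3238/0.6472 = 0.5003
Terminal stock prices: S_uu = 103.9, S_ud = 55, S_dd = 29.11
Terminal payoffs (S − K): max(43.93, 0) = 43.93, max(-5, 0) = 0, max(-30.89, 0) = 0
Node u (S = 75.61): V_u = e^(−0.05)·[0.5003·43.9312 + 0.4997·0.0000] = 20.9084
Node d (S = 40.01): V_d = e^(−0.05)·[0.5003·0.0000 + 0.4997·0.0000] = 0.0000
Node 0 (S = 55): V_0 = e^(−0.05)·[0.5003·20.9084 + 0.4997·0.0000] = 9.9510

$9.95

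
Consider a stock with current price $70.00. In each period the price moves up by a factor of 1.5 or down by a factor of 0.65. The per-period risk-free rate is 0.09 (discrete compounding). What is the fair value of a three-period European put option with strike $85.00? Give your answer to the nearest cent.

Risk-neutral probability p = (1 + 0.09 − 0.65)/(1.5 − 0.65) = 0.4400/0.8500 = 0.5176
Terminal stock prices: S_uuu = 236.2, S_uud = 102.4, S_udd = 44.36, S_ddd = 19.22
Terminal payoffs (K − S): max(-151.2, 0) = 0, max(-17.38, 0) = 0, max(40.64, 0) = 40.64, max(65.78, 0) = 65.78
Node uu (S = 157.5): V_uu = 1/1.09·[0.5176·0.0000 + 0.4824·0.0000] = 0.0000
Node ud (S = 68.25): V_ud = 1/1.09·[0.5176·0.0000 + 0.4824·40.6375] = 17.9831
Node dd (S = 29.58): V_dd = 1/1.09·[0.5176·40.6375 + 0.4824·65.7763] = 48.4067
Node u (S = 105): V_u = 1/1.09·[0.5176·0.0000 + 0.4824·17.9831] = 7.9580
Node d (S = 45.5): V_d = 1/1.09·[0.5176·17.9831 + 0.4824·48.4067] = 29.9615
Node 0 (S = 70): V_0 = 1/1.09·[0.5176·7.9580 + 0.4824·29.9615] = 17.0380

$17.04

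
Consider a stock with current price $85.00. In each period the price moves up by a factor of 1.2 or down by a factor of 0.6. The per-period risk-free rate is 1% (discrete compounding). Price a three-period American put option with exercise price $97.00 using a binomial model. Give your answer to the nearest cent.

Risk-neutral probability p = (1 + 0.01 − 0.6)/(1.2 − 0.6) = 0.4100/0.6000 = 0.6833
Terminal stock prices: S_uuu = 146.9, S_uud = 73.44, S_udd = 36.72, S_ddd = 18.36
Terminal payoffs (K − S): max(-49.88, 0) = 0, max(23.56, 0) = 23.56, max(60.28, 0) = 60.28, max(78.64, 0) = 78.64
Node uu (S = 122.4): continuation = 1/1.01·[0.6833·0.0000 + 0.3167·23.5600] = 7.3868; exercise value = 0.0000 ≤ continuation, so V_uu = 7.3868
Node ud (S = 61.2): continuation = 1/1.01·[0.6833·23.5600 + 0.3167·60.2800] = 34.8396; exercise value = 35.8000 > continuation, so V_ud = 35.8000 (exercise)
Node dd (S = 30.6): continuation = 1/1.01·[0.6833·60.2800 + 0.3167·78.6400] = 65.4396; exercise value = 66.4000 > continuation, so V_dd = 66.4000 (exercise)
Node u (S = 102): continuation = 1/1.01·[0.6833·7.3868 + 0.3167·35.8000] = 16.2221; exercise value = 0.0000 ≤ continuation, so V_u = 16.2221
Node d (S = 51): continuation = 1/1.01·[0.6833·35.8000 + 0.3167·66.4000] = 45.0396; exercise value = 46.0000 > continuation, so V_d = 46.0000 (exercise)
Node 0 (S = 85): continuation = 1/1.01·[0.6833·16.2221 + 0.3167·46.0000] = 25.3978; exercise value = 12.0000 ≤ continuation, so V_0 = 25.3978

$25.40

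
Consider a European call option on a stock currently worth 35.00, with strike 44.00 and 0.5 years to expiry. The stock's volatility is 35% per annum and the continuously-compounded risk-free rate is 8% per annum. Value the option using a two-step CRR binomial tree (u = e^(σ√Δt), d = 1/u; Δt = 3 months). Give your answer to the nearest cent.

CRR parameters: u = e^(σ√Δt) = e^(0.35·√0.25) = 1.1912, d = 1/u = 0.8395
Per-period rate: rΔt = 0.08·0.25 = 0.02, so R = e^0.02 = 1.0202
Risk-neutral probability p = (e^0.02 − 0.8395)/(1.1912 − 0.8395) = 0.1807/0.3518 = 0.5138
Terminal stock prices: S_uu = 49.67, S_ud = 35, S_dd = 24.66
Terminal payoffs (S − K): max(5.667, 0) = 5.667, max(-9, 0) = 0, max(-19.34, 0) = 0
Node u (S = 41.69): V_u = e^(−0.02)·[0.5138·5.6674 + 0.4862·0.0000] = 2.8542
Node d (S = 29.38): V_d = e^(−0.02)·[0.5138·0.0000 + 0.4862·0.0000] = 0.0000
Node 0 (S = 35): V_0 = e^(−0.02)·[0.5138·2.8542 + 0.4862·0.0000] = 1.4374

1.44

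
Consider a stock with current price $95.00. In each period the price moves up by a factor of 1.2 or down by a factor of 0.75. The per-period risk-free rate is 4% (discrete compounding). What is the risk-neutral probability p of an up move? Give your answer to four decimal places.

p = 0.6444

Risk-neutral probability p = (1 + 0.04 − 0.75)/(1.2 − 0.75) = 0.2900/0.4500 = 0.6444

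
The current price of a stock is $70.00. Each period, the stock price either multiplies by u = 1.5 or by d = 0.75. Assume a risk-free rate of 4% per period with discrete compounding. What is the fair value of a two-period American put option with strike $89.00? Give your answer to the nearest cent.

Risk-neutral probability p = (1 + 0.04 − 0.75)/(1.5 − 0.75) = 0.2900/0.7500 = 0.3867
Terminal stock prices: S_uu = 157.5, S_ud = 78.75, S_dd = 39.38
Terminal payoffs (K − S): max(-68.5, 0) = 0, max(10.25, 0) = 10.25, max(49.62, 0) = 49.62
Node u (S = 105): continuation = 1/1.04·[0.3867·0.0000 + 0.6133·10.2500] = 6.0449; exercise value = 0.0000 ≤ continuation, so V_u = 6.0449
Node d (S = 52.5): continuation = 1/1.04·[0.3867·10.2500 + 0.6133·49.6250] = 33.0769; exercise value = 36.5000 > continuation, so V_d = 36.5000 (exercise)
Node 0 (S = 70): continuation = 1/1.04·[0.3867·6.0449 + 0.6133·36.5000] = 23.7731; exercise value = 19.0000 ≤ continuation, so V_0 = 23.7731

$23.77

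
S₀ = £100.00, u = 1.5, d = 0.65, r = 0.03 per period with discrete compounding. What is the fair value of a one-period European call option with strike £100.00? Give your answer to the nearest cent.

£21.70

Risk-neutral probability p = (1 + 0.03 − 0.65)/(1.5 − 0.65) = 0.3800/0.8500 = 0.4471
Terminal stock prices: S_u = 150, S_d = 65
Terminal payoffs (S − K): max(50, 0) = 50, max(-35, 0) = 0
Node 0 (S = 100): V_0 = 1/1.03·[0.4471·50.0000 + 0.5529·0.0000] = 21.7019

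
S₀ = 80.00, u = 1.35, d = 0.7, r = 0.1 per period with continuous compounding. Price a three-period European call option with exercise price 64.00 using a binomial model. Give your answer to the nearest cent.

36.21

Risk-neutral probability p = (e^0.1 − 0.7)/(1.35 − 0.7) = 0.4052/0.6500 = 0.6233
Terminal stock prices: S_uuu = 196.8, S_uud = 102.1, S_udd = 52.92, S_ddd = 27.44
Terminal payoffs (S − K): max(132.8, 0) = 132.8, max(38.06, 0) = 38.06, max(-11.08, 0) = 0, max(-36.56, 0) = 0
Node uu (S = 145.8): V_uu = e^(−0.1)·[0.6233·132.8300 + 0.3767·38.0600] = 87.8904
Node ud (S = 75.6): V_ud = e^(−0.1)·[0.6233·38.0600 + 0.3767·0.0000] = 21.4666
Node dd (S = 39.2): V_dd = e^(−0.1)·[0.6233·0.0000 + 0.3767·0.0000] = 0.0000
Node u (S = 108): V_u = e^(−0.1)·[0.6233·87.8904 + 0.3767·21.4666] = 56.8882
Node d (S = 56): V_d = e^(−0.1)·[0.6233·21.4666 + 0.3767·0.0000] = 12.1076
Node 0 (S = 80): V_0 = e^(−0.1)·[0.6233·56.8882 + 0.3767·12.1076] = 36.2127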